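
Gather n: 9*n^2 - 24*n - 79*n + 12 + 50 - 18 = 9*n^2 - 103*n + 44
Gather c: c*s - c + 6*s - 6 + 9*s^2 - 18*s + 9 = c*(s - 1) + 9*s^2 - 12*s + 3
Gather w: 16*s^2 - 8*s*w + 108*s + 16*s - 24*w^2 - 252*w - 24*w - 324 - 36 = 16*s^2 + 124*s - 24*w^2 + w*(-8*s - 276) - 360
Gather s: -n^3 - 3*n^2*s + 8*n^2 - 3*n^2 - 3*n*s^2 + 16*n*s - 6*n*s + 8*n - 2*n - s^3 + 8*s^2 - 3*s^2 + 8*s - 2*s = -n^3 + 5*n^2 + 6*n - s^3 + s^2*(5 - 3*n) + s*(-3*n^2 + 10*n + 6)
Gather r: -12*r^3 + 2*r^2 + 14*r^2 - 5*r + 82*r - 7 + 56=-12*r^3 + 16*r^2 + 77*r + 49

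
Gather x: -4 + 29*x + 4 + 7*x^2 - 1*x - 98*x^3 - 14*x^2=-98*x^3 - 7*x^2 + 28*x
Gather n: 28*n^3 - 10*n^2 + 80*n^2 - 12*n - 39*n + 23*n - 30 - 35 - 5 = 28*n^3 + 70*n^2 - 28*n - 70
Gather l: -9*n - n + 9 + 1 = 10 - 10*n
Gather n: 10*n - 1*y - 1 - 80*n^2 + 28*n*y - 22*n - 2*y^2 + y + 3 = -80*n^2 + n*(28*y - 12) - 2*y^2 + 2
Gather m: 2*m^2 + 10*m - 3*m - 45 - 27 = 2*m^2 + 7*m - 72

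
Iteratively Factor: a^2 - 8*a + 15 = (a - 5)*(a - 3)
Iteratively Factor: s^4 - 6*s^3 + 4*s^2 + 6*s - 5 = (s - 5)*(s^3 - s^2 - s + 1) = (s - 5)*(s - 1)*(s^2 - 1) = (s - 5)*(s - 1)*(s + 1)*(s - 1)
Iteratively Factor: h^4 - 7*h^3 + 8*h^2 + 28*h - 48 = (h - 2)*(h^3 - 5*h^2 - 2*h + 24) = (h - 2)*(h + 2)*(h^2 - 7*h + 12) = (h - 3)*(h - 2)*(h + 2)*(h - 4)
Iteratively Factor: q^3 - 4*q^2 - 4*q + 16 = (q - 4)*(q^2 - 4) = (q - 4)*(q + 2)*(q - 2)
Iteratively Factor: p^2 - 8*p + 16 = (p - 4)*(p - 4)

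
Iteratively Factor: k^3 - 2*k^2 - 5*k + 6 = (k - 3)*(k^2 + k - 2) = (k - 3)*(k - 1)*(k + 2)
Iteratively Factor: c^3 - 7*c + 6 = (c - 1)*(c^2 + c - 6) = (c - 1)*(c + 3)*(c - 2)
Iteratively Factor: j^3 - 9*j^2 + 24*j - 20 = (j - 2)*(j^2 - 7*j + 10) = (j - 2)^2*(j - 5)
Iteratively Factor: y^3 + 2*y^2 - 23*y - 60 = (y + 4)*(y^2 - 2*y - 15) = (y + 3)*(y + 4)*(y - 5)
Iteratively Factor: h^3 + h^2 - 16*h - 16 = (h + 1)*(h^2 - 16) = (h - 4)*(h + 1)*(h + 4)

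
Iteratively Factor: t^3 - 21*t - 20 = (t - 5)*(t^2 + 5*t + 4) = (t - 5)*(t + 4)*(t + 1)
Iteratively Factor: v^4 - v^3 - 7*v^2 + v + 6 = (v - 3)*(v^3 + 2*v^2 - v - 2) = (v - 3)*(v + 1)*(v^2 + v - 2) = (v - 3)*(v - 1)*(v + 1)*(v + 2)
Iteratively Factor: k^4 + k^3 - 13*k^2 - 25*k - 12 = (k + 1)*(k^3 - 13*k - 12) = (k + 1)*(k + 3)*(k^2 - 3*k - 4) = (k + 1)^2*(k + 3)*(k - 4)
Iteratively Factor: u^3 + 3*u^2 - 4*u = (u - 1)*(u^2 + 4*u) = u*(u - 1)*(u + 4)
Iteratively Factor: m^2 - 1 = (m + 1)*(m - 1)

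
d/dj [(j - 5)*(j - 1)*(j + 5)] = 3*j^2 - 2*j - 25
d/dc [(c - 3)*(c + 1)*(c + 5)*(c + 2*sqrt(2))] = 4*c^3 + 6*sqrt(2)*c^2 + 9*c^2 - 26*c + 12*sqrt(2)*c - 26*sqrt(2) - 15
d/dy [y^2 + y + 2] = 2*y + 1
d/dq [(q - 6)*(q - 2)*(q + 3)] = 3*q^2 - 10*q - 12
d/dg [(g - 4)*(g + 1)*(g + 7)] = 3*g^2 + 8*g - 25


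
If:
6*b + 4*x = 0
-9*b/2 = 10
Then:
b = -20/9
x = 10/3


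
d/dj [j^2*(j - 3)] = 3*j*(j - 2)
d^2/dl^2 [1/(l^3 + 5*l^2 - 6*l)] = 2*(-l*(3*l + 5)*(l^2 + 5*l - 6) + (3*l^2 + 10*l - 6)^2)/(l^3*(l^2 + 5*l - 6)^3)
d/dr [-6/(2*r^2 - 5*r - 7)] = 6*(4*r - 5)/(-2*r^2 + 5*r + 7)^2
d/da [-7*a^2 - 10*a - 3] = -14*a - 10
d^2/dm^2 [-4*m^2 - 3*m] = -8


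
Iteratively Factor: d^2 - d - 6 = (d + 2)*(d - 3)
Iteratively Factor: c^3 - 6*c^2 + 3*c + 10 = (c - 2)*(c^2 - 4*c - 5) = (c - 5)*(c - 2)*(c + 1)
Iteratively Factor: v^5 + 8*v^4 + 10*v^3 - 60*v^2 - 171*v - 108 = (v + 3)*(v^4 + 5*v^3 - 5*v^2 - 45*v - 36) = (v + 3)^2*(v^3 + 2*v^2 - 11*v - 12) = (v - 3)*(v + 3)^2*(v^2 + 5*v + 4) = (v - 3)*(v + 1)*(v + 3)^2*(v + 4)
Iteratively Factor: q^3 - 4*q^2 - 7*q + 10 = (q + 2)*(q^2 - 6*q + 5) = (q - 5)*(q + 2)*(q - 1)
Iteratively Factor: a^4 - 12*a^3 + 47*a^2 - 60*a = (a - 3)*(a^3 - 9*a^2 + 20*a) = (a - 4)*(a - 3)*(a^2 - 5*a) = a*(a - 4)*(a - 3)*(a - 5)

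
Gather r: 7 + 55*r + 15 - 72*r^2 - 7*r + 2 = -72*r^2 + 48*r + 24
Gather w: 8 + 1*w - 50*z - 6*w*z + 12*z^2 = w*(1 - 6*z) + 12*z^2 - 50*z + 8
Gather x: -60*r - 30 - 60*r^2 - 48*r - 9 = -60*r^2 - 108*r - 39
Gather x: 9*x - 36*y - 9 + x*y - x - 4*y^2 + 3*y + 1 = x*(y + 8) - 4*y^2 - 33*y - 8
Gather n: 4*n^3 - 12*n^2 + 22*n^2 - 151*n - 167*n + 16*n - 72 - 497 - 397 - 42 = 4*n^3 + 10*n^2 - 302*n - 1008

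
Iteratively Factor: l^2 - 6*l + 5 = (l - 1)*(l - 5)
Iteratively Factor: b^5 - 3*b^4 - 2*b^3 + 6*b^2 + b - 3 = (b + 1)*(b^4 - 4*b^3 + 2*b^2 + 4*b - 3) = (b - 3)*(b + 1)*(b^3 - b^2 - b + 1) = (b - 3)*(b - 1)*(b + 1)*(b^2 - 1) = (b - 3)*(b - 1)*(b + 1)^2*(b - 1)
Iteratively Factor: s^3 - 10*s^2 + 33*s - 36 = (s - 3)*(s^2 - 7*s + 12) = (s - 4)*(s - 3)*(s - 3)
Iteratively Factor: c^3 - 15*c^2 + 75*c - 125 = (c - 5)*(c^2 - 10*c + 25) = (c - 5)^2*(c - 5)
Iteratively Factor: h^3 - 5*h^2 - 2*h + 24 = (h + 2)*(h^2 - 7*h + 12) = (h - 4)*(h + 2)*(h - 3)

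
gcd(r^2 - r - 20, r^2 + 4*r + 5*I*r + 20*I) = r + 4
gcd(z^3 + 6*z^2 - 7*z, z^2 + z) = z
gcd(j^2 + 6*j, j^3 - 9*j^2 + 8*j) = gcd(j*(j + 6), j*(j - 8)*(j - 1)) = j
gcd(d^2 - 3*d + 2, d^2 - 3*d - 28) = 1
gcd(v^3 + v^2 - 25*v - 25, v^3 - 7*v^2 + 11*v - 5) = v - 5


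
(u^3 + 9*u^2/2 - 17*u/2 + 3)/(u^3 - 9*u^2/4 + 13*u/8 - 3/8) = 4*(u + 6)/(4*u - 3)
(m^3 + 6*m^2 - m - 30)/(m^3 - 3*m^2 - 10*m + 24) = (m + 5)/(m - 4)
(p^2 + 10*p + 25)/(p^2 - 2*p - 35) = (p + 5)/(p - 7)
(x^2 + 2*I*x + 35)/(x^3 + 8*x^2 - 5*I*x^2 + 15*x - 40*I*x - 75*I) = (x + 7*I)/(x^2 + 8*x + 15)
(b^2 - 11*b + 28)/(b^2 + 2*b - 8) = (b^2 - 11*b + 28)/(b^2 + 2*b - 8)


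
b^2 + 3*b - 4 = (b - 1)*(b + 4)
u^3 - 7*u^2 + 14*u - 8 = (u - 4)*(u - 2)*(u - 1)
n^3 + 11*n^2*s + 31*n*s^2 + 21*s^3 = (n + s)*(n + 3*s)*(n + 7*s)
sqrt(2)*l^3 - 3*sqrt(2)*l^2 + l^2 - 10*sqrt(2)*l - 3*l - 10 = (l - 5)*(l + 2)*(sqrt(2)*l + 1)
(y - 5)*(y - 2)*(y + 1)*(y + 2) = y^4 - 4*y^3 - 9*y^2 + 16*y + 20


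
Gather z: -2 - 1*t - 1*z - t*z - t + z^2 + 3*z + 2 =-2*t + z^2 + z*(2 - t)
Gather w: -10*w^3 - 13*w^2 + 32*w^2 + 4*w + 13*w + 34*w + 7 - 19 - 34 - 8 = -10*w^3 + 19*w^2 + 51*w - 54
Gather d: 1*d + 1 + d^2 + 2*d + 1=d^2 + 3*d + 2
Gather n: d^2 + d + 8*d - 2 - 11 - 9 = d^2 + 9*d - 22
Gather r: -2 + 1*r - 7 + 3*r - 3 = 4*r - 12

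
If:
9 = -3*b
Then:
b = -3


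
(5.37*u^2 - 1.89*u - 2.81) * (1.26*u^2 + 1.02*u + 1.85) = 6.7662*u^4 + 3.096*u^3 + 4.4661*u^2 - 6.3627*u - 5.1985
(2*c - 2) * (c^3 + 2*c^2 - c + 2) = 2*c^4 + 2*c^3 - 6*c^2 + 6*c - 4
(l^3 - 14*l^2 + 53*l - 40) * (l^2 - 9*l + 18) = l^5 - 23*l^4 + 197*l^3 - 769*l^2 + 1314*l - 720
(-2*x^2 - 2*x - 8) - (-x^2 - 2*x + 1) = -x^2 - 9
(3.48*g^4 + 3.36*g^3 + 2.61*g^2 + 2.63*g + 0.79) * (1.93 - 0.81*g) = -2.8188*g^5 + 3.9948*g^4 + 4.3707*g^3 + 2.907*g^2 + 4.436*g + 1.5247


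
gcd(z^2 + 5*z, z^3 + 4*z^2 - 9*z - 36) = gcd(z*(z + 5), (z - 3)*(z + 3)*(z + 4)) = 1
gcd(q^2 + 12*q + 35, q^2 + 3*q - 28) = q + 7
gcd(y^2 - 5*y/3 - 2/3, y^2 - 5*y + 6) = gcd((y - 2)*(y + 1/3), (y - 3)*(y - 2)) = y - 2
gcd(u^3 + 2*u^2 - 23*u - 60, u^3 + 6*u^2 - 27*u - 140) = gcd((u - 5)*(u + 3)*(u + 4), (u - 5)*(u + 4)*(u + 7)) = u^2 - u - 20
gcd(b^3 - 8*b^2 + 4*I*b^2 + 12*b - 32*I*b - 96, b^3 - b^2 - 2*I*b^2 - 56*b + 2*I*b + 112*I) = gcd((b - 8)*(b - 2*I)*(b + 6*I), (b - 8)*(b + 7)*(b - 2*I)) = b^2 + b*(-8 - 2*I) + 16*I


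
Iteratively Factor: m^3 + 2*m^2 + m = (m + 1)*(m^2 + m) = m*(m + 1)*(m + 1)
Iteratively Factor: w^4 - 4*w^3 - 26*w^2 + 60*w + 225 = (w + 3)*(w^3 - 7*w^2 - 5*w + 75) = (w - 5)*(w + 3)*(w^2 - 2*w - 15) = (w - 5)^2*(w + 3)*(w + 3)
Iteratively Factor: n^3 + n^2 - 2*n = (n - 1)*(n^2 + 2*n) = n*(n - 1)*(n + 2)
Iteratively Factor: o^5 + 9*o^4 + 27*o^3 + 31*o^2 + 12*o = (o + 1)*(o^4 + 8*o^3 + 19*o^2 + 12*o) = (o + 1)^2*(o^3 + 7*o^2 + 12*o) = o*(o + 1)^2*(o^2 + 7*o + 12) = o*(o + 1)^2*(o + 4)*(o + 3)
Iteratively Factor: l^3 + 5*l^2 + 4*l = (l)*(l^2 + 5*l + 4) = l*(l + 1)*(l + 4)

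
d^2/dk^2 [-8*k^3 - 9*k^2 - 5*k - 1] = -48*k - 18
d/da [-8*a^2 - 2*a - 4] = -16*a - 2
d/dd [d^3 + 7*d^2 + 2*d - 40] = 3*d^2 + 14*d + 2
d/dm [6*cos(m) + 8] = -6*sin(m)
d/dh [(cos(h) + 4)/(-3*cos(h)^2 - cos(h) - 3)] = (3*sin(h)^2 - 24*cos(h) - 4)*sin(h)/(3*cos(h)^2 + cos(h) + 3)^2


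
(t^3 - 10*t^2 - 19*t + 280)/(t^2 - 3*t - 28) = (t^2 - 3*t - 40)/(t + 4)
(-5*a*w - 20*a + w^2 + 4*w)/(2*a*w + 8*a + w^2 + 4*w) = (-5*a + w)/(2*a + w)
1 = 1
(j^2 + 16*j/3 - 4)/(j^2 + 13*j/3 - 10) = (3*j - 2)/(3*j - 5)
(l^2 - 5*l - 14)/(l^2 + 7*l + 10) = (l - 7)/(l + 5)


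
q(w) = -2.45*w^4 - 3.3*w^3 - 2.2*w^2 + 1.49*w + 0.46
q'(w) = -9.8*w^3 - 9.9*w^2 - 4.4*w + 1.49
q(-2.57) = -68.76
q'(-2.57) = 113.76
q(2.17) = -94.71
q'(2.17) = -154.82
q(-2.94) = -122.12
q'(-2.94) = 177.89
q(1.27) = -14.33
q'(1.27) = -40.14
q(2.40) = -135.54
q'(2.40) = -201.57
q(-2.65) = -78.35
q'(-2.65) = 126.00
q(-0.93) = -2.01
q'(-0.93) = 4.90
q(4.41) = -1245.44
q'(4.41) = -1050.96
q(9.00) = -18644.48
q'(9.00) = -7984.21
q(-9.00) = -13859.90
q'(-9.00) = 6383.39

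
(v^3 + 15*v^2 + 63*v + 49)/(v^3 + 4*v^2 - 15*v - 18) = (v^2 + 14*v + 49)/(v^2 + 3*v - 18)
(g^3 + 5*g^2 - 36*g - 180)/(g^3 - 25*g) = (g^2 - 36)/(g*(g - 5))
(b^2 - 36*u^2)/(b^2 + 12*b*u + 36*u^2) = (b - 6*u)/(b + 6*u)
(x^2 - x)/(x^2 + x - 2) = x/(x + 2)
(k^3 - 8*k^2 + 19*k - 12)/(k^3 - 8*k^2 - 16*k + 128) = (k^2 - 4*k + 3)/(k^2 - 4*k - 32)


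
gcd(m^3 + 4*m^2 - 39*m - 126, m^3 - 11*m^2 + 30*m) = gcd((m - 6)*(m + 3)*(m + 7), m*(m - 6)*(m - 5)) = m - 6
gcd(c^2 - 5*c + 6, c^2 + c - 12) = c - 3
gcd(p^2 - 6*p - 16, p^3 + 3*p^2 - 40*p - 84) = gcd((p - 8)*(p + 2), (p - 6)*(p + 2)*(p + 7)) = p + 2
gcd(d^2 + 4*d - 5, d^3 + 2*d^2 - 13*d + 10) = d^2 + 4*d - 5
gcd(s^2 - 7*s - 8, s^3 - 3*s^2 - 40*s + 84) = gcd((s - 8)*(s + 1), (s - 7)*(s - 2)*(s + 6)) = 1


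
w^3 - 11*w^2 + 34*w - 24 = (w - 6)*(w - 4)*(w - 1)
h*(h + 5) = h^2 + 5*h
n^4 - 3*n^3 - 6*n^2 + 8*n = n*(n - 4)*(n - 1)*(n + 2)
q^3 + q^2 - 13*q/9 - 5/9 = (q - 1)*(q + 1/3)*(q + 5/3)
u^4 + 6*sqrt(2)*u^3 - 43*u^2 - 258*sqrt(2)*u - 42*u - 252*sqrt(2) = (u - 7)*(u + 1)*(u + 6)*(u + 6*sqrt(2))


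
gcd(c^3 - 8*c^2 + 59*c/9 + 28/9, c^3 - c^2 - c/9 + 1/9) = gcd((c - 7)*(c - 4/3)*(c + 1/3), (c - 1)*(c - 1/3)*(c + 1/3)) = c + 1/3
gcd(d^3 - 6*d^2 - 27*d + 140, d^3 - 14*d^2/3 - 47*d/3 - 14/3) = d - 7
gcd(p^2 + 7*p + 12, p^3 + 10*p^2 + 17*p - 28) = p + 4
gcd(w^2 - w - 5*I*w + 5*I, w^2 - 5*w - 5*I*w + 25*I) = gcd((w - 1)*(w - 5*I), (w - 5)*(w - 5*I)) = w - 5*I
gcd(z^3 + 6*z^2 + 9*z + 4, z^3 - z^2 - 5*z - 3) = z^2 + 2*z + 1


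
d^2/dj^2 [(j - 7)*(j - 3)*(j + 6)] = 6*j - 8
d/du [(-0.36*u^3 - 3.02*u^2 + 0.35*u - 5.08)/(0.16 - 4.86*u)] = (3.4992*u^3 + 14.5044*u^2 - 0.9664*u - 24.6328)/(23.6196*u^2 - 1.5552*u + 0.0256)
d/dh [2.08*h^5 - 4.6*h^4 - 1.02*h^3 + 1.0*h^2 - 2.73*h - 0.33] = 10.4*h^4 - 18.4*h^3 - 3.06*h^2 + 2.0*h - 2.73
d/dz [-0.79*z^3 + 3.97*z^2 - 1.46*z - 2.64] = -2.37*z^2 + 7.94*z - 1.46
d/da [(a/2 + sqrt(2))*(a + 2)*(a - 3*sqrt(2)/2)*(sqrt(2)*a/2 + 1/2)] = sqrt(2)*a^3 + 3*a^2/2 + 3*sqrt(2)*a^2/2 - 11*sqrt(2)*a/4 + 2*a - 11*sqrt(2)/4 - 3/2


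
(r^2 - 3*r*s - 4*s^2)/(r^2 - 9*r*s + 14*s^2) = (r^2 - 3*r*s - 4*s^2)/(r^2 - 9*r*s + 14*s^2)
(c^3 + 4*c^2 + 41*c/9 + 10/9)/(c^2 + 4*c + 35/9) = (3*c^2 + 7*c + 2)/(3*c + 7)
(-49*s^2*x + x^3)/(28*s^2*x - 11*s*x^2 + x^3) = (7*s + x)/(-4*s + x)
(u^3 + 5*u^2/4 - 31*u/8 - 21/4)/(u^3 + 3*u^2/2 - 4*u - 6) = (u + 7/4)/(u + 2)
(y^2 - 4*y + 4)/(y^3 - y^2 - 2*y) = (y - 2)/(y*(y + 1))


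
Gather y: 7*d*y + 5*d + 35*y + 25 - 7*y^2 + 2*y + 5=5*d - 7*y^2 + y*(7*d + 37) + 30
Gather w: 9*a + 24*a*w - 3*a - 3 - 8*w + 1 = 6*a + w*(24*a - 8) - 2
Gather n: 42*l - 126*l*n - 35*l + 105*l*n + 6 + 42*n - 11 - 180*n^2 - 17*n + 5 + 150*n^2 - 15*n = 7*l - 30*n^2 + n*(10 - 21*l)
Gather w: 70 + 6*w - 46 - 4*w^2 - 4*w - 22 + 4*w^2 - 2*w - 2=0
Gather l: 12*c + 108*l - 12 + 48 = 12*c + 108*l + 36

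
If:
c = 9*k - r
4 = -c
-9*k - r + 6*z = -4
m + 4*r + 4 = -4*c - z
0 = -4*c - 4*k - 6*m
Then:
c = -4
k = -4/23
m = 64/23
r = 56/23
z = -12/23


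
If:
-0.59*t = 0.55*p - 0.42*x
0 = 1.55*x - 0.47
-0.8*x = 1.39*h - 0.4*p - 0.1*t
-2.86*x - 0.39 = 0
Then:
No Solution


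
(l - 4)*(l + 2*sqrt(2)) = l^2 - 4*l + 2*sqrt(2)*l - 8*sqrt(2)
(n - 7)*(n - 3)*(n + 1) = n^3 - 9*n^2 + 11*n + 21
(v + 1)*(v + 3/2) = v^2 + 5*v/2 + 3/2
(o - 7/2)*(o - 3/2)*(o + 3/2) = o^3 - 7*o^2/2 - 9*o/4 + 63/8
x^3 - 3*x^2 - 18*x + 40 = (x - 5)*(x - 2)*(x + 4)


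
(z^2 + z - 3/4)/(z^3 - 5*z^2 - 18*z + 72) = (z^2 + z - 3/4)/(z^3 - 5*z^2 - 18*z + 72)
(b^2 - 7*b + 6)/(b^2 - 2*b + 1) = (b - 6)/(b - 1)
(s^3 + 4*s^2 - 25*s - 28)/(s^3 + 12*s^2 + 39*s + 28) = (s - 4)/(s + 4)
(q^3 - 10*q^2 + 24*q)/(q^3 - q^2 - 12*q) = (q - 6)/(q + 3)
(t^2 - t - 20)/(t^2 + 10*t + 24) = (t - 5)/(t + 6)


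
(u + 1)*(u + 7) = u^2 + 8*u + 7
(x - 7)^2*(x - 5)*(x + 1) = x^4 - 18*x^3 + 100*x^2 - 126*x - 245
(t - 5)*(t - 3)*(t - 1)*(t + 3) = t^4 - 6*t^3 - 4*t^2 + 54*t - 45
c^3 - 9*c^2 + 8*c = c*(c - 8)*(c - 1)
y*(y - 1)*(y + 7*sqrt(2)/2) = y^3 - y^2 + 7*sqrt(2)*y^2/2 - 7*sqrt(2)*y/2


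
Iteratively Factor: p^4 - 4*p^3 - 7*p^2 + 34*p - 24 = (p - 4)*(p^3 - 7*p + 6) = (p - 4)*(p - 1)*(p^2 + p - 6) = (p - 4)*(p - 1)*(p + 3)*(p - 2)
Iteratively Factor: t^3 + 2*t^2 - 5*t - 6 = (t + 1)*(t^2 + t - 6) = (t - 2)*(t + 1)*(t + 3)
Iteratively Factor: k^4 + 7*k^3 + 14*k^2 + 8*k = (k + 4)*(k^3 + 3*k^2 + 2*k) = (k + 2)*(k + 4)*(k^2 + k) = (k + 1)*(k + 2)*(k + 4)*(k)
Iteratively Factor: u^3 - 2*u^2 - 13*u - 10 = (u + 2)*(u^2 - 4*u - 5) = (u + 1)*(u + 2)*(u - 5)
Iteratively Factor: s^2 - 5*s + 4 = (s - 1)*(s - 4)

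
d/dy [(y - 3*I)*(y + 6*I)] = 2*y + 3*I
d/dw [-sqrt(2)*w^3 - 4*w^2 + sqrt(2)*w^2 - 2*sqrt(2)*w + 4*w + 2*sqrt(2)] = -3*sqrt(2)*w^2 - 8*w + 2*sqrt(2)*w - 2*sqrt(2) + 4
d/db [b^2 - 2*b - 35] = 2*b - 2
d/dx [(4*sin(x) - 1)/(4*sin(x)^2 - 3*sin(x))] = (-16*cos(x) + 8/tan(x) - 3*cos(x)/sin(x)^2)/(4*sin(x) - 3)^2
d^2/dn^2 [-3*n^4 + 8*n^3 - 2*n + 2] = 12*n*(4 - 3*n)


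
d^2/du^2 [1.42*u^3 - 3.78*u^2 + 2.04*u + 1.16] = 8.52*u - 7.56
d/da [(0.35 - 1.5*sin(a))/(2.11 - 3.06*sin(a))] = -2.094*cos(a)/(3.06*sin(a) - 2.11)^2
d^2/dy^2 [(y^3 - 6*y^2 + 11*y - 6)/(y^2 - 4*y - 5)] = 16*(y^3 - 6*y^2 + 39*y - 62)/(y^6 - 12*y^5 + 33*y^4 + 56*y^3 - 165*y^2 - 300*y - 125)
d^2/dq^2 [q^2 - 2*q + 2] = 2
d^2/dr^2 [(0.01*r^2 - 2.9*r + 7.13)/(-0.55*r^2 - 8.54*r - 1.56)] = (3.46944695195361e-18*r^4 + 1.84844*r^3 - 12.88947*r^2 - 215.86686*r - 1105.088128)/(0.166375*r^6 + 7.75005*r^5 + 121.75284*r^4 + 666.799784*r^3 + 345.335328*r^2 + 62.348832*r + 3.796416)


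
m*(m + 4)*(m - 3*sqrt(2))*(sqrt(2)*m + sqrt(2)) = sqrt(2)*m^4 - 6*m^3 + 5*sqrt(2)*m^3 - 30*m^2 + 4*sqrt(2)*m^2 - 24*m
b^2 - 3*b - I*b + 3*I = (b - 3)*(b - I)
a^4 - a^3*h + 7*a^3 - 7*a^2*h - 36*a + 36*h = (a - 2)*(a + 3)*(a + 6)*(a - h)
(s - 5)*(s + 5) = s^2 - 25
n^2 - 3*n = n*(n - 3)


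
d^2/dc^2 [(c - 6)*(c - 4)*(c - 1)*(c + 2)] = 12*c^2 - 54*c + 24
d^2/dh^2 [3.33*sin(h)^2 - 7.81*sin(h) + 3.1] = 7.81*sin(h) + 6.66*cos(2*h)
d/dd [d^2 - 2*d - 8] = 2*d - 2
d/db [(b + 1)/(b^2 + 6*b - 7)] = (b^2 + 6*b - 2*(b + 1)*(b + 3) - 7)/(b^2 + 6*b - 7)^2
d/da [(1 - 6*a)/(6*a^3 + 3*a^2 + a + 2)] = (72*a^3 - 6*a - 13)/(36*a^6 + 36*a^5 + 21*a^4 + 30*a^3 + 13*a^2 + 4*a + 4)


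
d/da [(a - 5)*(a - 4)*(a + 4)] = 3*a^2 - 10*a - 16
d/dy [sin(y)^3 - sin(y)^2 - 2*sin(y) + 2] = (3*sin(y)^2 - 2*sin(y) - 2)*cos(y)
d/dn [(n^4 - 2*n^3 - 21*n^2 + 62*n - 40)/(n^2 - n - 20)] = (2*n^5 - 5*n^4 - 76*n^3 + 79*n^2 + 920*n - 1280)/(n^4 - 2*n^3 - 39*n^2 + 40*n + 400)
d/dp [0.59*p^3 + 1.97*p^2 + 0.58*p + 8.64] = 1.77*p^2 + 3.94*p + 0.58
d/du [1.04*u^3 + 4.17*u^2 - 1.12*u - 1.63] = 3.12*u^2 + 8.34*u - 1.12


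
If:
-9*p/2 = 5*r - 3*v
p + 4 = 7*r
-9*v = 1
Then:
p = -134/219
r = 106/219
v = -1/9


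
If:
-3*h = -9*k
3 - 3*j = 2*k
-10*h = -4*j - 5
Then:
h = 81/98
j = 40/49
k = 27/98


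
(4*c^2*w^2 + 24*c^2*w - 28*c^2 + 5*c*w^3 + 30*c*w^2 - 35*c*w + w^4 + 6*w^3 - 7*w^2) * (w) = 4*c^2*w^3 + 24*c^2*w^2 - 28*c^2*w + 5*c*w^4 + 30*c*w^3 - 35*c*w^2 + w^5 + 6*w^4 - 7*w^3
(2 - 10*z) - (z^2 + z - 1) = -z^2 - 11*z + 3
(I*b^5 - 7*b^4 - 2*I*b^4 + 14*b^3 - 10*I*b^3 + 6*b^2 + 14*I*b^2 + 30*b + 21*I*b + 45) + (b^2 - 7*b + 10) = I*b^5 - 7*b^4 - 2*I*b^4 + 14*b^3 - 10*I*b^3 + 7*b^2 + 14*I*b^2 + 23*b + 21*I*b + 55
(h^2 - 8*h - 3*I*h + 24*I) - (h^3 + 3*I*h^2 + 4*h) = -h^3 + h^2 - 3*I*h^2 - 12*h - 3*I*h + 24*I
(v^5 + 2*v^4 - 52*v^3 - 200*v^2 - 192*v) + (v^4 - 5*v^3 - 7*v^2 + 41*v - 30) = v^5 + 3*v^4 - 57*v^3 - 207*v^2 - 151*v - 30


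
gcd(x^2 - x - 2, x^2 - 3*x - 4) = x + 1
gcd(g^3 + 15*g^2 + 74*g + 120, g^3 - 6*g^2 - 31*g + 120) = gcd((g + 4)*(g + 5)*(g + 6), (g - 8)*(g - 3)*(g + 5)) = g + 5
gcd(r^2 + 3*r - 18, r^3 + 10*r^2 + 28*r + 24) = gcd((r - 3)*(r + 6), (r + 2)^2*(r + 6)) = r + 6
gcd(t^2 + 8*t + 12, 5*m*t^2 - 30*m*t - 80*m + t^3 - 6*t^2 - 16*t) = t + 2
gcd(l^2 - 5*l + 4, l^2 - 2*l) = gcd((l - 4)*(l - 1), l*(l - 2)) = 1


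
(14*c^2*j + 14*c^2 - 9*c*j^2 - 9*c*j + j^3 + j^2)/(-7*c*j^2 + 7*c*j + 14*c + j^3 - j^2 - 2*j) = (-2*c + j)/(j - 2)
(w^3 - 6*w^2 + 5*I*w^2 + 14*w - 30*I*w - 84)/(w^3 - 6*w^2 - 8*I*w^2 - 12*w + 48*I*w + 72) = (w + 7*I)/(w - 6*I)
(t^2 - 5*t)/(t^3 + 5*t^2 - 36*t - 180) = t*(t - 5)/(t^3 + 5*t^2 - 36*t - 180)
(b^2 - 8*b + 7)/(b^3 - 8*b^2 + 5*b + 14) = (b - 1)/(b^2 - b - 2)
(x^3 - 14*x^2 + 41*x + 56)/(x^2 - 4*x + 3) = (x^3 - 14*x^2 + 41*x + 56)/(x^2 - 4*x + 3)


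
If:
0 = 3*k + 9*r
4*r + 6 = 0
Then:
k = 9/2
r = -3/2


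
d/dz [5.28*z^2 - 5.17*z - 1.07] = 10.56*z - 5.17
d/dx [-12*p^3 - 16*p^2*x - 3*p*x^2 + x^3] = -16*p^2 - 6*p*x + 3*x^2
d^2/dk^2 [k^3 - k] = 6*k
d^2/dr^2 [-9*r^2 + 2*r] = -18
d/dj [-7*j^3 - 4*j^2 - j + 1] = -21*j^2 - 8*j - 1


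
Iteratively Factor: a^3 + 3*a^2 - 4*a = (a + 4)*(a^2 - a) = a*(a + 4)*(a - 1)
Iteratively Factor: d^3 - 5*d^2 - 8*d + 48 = (d + 3)*(d^2 - 8*d + 16) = (d - 4)*(d + 3)*(d - 4)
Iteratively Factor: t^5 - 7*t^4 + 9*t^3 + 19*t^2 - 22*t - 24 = (t + 1)*(t^4 - 8*t^3 + 17*t^2 + 2*t - 24) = (t - 2)*(t + 1)*(t^3 - 6*t^2 + 5*t + 12) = (t - 4)*(t - 2)*(t + 1)*(t^2 - 2*t - 3) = (t - 4)*(t - 2)*(t + 1)^2*(t - 3)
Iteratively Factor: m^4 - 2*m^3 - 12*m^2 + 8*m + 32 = (m - 2)*(m^3 - 12*m - 16) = (m - 4)*(m - 2)*(m^2 + 4*m + 4) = (m - 4)*(m - 2)*(m + 2)*(m + 2)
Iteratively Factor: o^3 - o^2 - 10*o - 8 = (o + 1)*(o^2 - 2*o - 8) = (o + 1)*(o + 2)*(o - 4)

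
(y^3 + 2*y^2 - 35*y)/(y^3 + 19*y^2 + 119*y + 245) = y*(y - 5)/(y^2 + 12*y + 35)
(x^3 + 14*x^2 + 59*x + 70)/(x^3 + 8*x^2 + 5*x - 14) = (x + 5)/(x - 1)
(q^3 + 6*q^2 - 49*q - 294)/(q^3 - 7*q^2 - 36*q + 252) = (q + 7)/(q - 6)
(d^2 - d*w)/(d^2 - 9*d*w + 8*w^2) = d/(d - 8*w)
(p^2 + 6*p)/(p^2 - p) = (p + 6)/(p - 1)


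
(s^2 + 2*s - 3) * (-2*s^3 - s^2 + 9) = -2*s^5 - 5*s^4 + 4*s^3 + 12*s^2 + 18*s - 27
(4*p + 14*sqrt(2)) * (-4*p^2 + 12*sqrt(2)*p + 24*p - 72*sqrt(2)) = -16*p^3 - 8*sqrt(2)*p^2 + 96*p^2 + 48*sqrt(2)*p + 336*p - 2016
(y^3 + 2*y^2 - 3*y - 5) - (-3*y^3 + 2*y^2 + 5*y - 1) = 4*y^3 - 8*y - 4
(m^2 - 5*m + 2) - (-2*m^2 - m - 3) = 3*m^2 - 4*m + 5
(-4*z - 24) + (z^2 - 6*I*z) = z^2 - 4*z - 6*I*z - 24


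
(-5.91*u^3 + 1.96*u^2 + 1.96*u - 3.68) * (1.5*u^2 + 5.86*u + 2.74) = -8.865*u^5 - 31.6926*u^4 - 1.7678*u^3 + 11.336*u^2 - 16.1944*u - 10.0832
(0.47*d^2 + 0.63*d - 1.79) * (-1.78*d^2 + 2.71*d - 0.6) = -0.8366*d^4 + 0.1523*d^3 + 4.6115*d^2 - 5.2289*d + 1.074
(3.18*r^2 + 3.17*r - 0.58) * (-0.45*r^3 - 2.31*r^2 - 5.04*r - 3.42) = -1.431*r^5 - 8.7723*r^4 - 23.0889*r^3 - 25.5126*r^2 - 7.9182*r + 1.9836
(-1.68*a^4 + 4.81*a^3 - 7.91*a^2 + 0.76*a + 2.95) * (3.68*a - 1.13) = -6.1824*a^5 + 19.5992*a^4 - 34.5441*a^3 + 11.7351*a^2 + 9.9972*a - 3.3335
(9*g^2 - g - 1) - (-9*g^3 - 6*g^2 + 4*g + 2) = 9*g^3 + 15*g^2 - 5*g - 3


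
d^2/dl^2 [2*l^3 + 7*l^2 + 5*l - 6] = 12*l + 14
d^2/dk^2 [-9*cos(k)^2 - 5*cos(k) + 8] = 5*cos(k) + 18*cos(2*k)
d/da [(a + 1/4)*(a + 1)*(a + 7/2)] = 3*a^2 + 19*a/2 + 37/8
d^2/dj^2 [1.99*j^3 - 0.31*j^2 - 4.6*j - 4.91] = 11.94*j - 0.62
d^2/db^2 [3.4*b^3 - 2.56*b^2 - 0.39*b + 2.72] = 20.4*b - 5.12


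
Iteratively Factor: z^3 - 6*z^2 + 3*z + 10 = (z + 1)*(z^2 - 7*z + 10) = (z - 5)*(z + 1)*(z - 2)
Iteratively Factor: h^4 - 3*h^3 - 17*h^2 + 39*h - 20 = (h + 4)*(h^3 - 7*h^2 + 11*h - 5) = (h - 5)*(h + 4)*(h^2 - 2*h + 1) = (h - 5)*(h - 1)*(h + 4)*(h - 1)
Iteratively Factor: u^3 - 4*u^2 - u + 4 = (u - 1)*(u^2 - 3*u - 4) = (u - 4)*(u - 1)*(u + 1)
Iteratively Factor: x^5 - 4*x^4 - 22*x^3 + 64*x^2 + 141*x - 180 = (x - 4)*(x^4 - 22*x^2 - 24*x + 45) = (x - 5)*(x - 4)*(x^3 + 5*x^2 + 3*x - 9) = (x - 5)*(x - 4)*(x + 3)*(x^2 + 2*x - 3) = (x - 5)*(x - 4)*(x + 3)^2*(x - 1)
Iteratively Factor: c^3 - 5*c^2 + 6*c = (c - 3)*(c^2 - 2*c) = (c - 3)*(c - 2)*(c)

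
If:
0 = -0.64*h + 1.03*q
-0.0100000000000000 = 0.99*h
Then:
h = -0.01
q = -0.01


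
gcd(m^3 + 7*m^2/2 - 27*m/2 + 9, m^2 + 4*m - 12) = m + 6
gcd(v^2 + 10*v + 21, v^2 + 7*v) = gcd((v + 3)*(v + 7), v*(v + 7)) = v + 7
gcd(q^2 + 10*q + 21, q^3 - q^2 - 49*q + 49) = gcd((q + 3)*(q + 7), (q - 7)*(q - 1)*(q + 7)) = q + 7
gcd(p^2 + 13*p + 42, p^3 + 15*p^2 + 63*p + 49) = p + 7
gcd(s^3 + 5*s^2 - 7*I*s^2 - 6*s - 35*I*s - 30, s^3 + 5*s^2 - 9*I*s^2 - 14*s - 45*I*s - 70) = s + 5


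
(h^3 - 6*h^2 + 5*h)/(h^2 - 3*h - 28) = h*(-h^2 + 6*h - 5)/(-h^2 + 3*h + 28)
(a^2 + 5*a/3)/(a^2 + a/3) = (3*a + 5)/(3*a + 1)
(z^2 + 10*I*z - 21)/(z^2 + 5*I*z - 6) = (z + 7*I)/(z + 2*I)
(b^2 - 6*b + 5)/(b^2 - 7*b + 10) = (b - 1)/(b - 2)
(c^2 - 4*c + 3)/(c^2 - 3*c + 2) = (c - 3)/(c - 2)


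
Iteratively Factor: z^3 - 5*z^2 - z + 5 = (z - 5)*(z^2 - 1) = (z - 5)*(z - 1)*(z + 1)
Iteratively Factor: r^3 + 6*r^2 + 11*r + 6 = (r + 3)*(r^2 + 3*r + 2) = (r + 1)*(r + 3)*(r + 2)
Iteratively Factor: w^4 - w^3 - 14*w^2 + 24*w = (w - 3)*(w^3 + 2*w^2 - 8*w) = w*(w - 3)*(w^2 + 2*w - 8) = w*(w - 3)*(w + 4)*(w - 2)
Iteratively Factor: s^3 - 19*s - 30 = (s - 5)*(s^2 + 5*s + 6) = (s - 5)*(s + 2)*(s + 3)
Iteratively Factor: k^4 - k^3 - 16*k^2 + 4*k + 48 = (k + 3)*(k^3 - 4*k^2 - 4*k + 16) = (k - 2)*(k + 3)*(k^2 - 2*k - 8) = (k - 2)*(k + 2)*(k + 3)*(k - 4)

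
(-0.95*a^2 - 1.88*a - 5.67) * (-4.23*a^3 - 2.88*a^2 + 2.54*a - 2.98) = 4.0185*a^5 + 10.6884*a^4 + 26.9855*a^3 + 14.3854*a^2 - 8.7994*a + 16.8966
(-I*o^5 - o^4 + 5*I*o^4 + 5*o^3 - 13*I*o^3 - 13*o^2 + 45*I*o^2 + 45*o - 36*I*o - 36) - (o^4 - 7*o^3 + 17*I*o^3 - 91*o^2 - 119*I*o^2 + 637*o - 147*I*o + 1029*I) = -I*o^5 - 2*o^4 + 5*I*o^4 + 12*o^3 - 30*I*o^3 + 78*o^2 + 164*I*o^2 - 592*o + 111*I*o - 36 - 1029*I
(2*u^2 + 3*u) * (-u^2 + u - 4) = -2*u^4 - u^3 - 5*u^2 - 12*u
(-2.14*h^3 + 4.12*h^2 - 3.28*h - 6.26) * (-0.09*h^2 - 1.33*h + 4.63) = 0.1926*h^5 + 2.4754*h^4 - 15.0926*h^3 + 24.0014*h^2 - 6.8606*h - 28.9838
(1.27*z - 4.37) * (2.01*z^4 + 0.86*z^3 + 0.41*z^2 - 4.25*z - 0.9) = 2.5527*z^5 - 7.6915*z^4 - 3.2375*z^3 - 7.1892*z^2 + 17.4295*z + 3.933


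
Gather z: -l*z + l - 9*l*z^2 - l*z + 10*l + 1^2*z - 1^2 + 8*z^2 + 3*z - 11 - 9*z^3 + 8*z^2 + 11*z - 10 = 11*l - 9*z^3 + z^2*(16 - 9*l) + z*(15 - 2*l) - 22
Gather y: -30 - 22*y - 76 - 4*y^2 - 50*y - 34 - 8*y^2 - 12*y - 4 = -12*y^2 - 84*y - 144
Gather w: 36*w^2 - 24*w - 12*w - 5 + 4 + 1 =36*w^2 - 36*w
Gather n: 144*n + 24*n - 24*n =144*n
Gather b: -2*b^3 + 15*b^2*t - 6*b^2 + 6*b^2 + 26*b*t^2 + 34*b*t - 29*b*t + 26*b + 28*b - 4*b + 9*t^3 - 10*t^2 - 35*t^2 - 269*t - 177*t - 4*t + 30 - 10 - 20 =-2*b^3 + 15*b^2*t + b*(26*t^2 + 5*t + 50) + 9*t^3 - 45*t^2 - 450*t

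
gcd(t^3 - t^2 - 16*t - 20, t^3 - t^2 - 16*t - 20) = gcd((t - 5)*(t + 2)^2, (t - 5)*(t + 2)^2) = t^3 - t^2 - 16*t - 20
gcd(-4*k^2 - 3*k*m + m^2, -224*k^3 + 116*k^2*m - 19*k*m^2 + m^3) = 4*k - m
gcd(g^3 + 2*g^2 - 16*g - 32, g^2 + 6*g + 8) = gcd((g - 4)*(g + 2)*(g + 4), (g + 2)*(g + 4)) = g^2 + 6*g + 8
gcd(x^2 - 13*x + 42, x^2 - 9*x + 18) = x - 6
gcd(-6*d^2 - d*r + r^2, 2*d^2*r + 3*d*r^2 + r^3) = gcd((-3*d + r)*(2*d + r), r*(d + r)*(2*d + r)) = 2*d + r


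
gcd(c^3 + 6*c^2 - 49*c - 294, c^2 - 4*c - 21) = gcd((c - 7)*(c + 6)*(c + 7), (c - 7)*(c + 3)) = c - 7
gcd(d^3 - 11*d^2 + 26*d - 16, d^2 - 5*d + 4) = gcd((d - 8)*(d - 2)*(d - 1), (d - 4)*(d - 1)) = d - 1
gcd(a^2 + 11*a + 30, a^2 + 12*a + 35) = a + 5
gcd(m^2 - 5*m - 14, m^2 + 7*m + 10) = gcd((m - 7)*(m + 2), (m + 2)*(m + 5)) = m + 2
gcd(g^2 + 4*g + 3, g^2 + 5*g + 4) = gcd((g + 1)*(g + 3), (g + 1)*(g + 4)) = g + 1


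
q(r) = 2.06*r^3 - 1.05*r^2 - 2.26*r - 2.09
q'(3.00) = 47.06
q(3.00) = 37.30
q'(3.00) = 47.06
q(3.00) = 37.30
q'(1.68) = 11.65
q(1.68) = 0.92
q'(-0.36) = -0.70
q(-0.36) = -1.51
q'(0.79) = -0.06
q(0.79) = -3.52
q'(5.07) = 145.95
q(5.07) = 227.93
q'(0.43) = -2.02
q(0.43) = -3.09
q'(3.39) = 61.64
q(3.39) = 58.44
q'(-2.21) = 32.56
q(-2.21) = -24.46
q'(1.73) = 12.60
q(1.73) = 1.52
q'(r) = 6.18*r^2 - 2.1*r - 2.26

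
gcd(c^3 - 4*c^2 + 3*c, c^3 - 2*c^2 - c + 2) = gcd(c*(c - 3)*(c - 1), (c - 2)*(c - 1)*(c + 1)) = c - 1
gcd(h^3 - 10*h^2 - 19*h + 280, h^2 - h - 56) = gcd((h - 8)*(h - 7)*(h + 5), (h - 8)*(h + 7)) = h - 8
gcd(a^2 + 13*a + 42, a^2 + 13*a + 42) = a^2 + 13*a + 42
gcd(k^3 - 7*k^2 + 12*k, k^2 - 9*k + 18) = k - 3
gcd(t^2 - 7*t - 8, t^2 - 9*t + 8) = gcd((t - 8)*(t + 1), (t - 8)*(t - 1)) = t - 8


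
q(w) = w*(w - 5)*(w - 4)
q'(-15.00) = 965.00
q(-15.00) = -5700.00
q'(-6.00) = 236.00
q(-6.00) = -660.00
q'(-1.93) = 65.91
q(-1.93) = -79.31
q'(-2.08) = 70.42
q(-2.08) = -89.54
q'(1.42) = 0.49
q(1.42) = 13.12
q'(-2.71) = 90.81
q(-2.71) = -140.20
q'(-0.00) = 20.00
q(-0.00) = 0.00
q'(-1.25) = 47.19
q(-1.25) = -41.02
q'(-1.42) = 51.61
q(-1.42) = -49.41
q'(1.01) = 4.88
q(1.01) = 12.05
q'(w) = w*(w - 5) + w*(w - 4) + (w - 5)*(w - 4) = 3*w^2 - 18*w + 20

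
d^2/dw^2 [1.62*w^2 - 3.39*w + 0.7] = 3.24000000000000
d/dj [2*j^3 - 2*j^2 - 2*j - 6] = 6*j^2 - 4*j - 2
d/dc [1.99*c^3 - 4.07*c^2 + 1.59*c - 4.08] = 5.97*c^2 - 8.14*c + 1.59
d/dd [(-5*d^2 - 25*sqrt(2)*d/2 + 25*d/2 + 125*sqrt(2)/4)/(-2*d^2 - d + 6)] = 5*(-20*sqrt(2)*d^2 + 24*d^2 - 48*d + 100*sqrt(2)*d - 35*sqrt(2) + 60)/(4*(4*d^4 + 4*d^3 - 23*d^2 - 12*d + 36))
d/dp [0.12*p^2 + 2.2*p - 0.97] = 0.24*p + 2.2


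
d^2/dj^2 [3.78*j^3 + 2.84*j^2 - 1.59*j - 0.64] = 22.68*j + 5.68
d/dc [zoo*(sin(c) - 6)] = zoo*cos(c)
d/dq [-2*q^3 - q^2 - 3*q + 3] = -6*q^2 - 2*q - 3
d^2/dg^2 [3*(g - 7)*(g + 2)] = 6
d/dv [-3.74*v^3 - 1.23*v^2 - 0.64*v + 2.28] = -11.22*v^2 - 2.46*v - 0.64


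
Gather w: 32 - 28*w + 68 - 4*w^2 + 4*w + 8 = -4*w^2 - 24*w + 108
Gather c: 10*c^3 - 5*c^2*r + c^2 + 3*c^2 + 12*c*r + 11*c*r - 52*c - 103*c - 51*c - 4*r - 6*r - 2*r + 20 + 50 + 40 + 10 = 10*c^3 + c^2*(4 - 5*r) + c*(23*r - 206) - 12*r + 120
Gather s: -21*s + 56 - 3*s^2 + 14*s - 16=-3*s^2 - 7*s + 40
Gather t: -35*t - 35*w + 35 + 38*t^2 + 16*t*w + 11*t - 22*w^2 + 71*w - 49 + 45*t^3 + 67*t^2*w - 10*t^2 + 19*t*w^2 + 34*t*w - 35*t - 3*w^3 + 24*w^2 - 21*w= 45*t^3 + t^2*(67*w + 28) + t*(19*w^2 + 50*w - 59) - 3*w^3 + 2*w^2 + 15*w - 14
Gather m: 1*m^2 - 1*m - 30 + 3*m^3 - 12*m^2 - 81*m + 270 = 3*m^3 - 11*m^2 - 82*m + 240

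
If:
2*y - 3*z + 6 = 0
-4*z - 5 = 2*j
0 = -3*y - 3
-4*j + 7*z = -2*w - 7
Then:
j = -31/6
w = -37/2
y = -1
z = 4/3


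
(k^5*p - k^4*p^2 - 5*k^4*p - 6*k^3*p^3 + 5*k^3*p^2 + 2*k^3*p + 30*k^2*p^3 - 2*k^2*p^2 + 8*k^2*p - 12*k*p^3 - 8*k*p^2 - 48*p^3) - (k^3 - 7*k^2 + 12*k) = k^5*p - k^4*p^2 - 5*k^4*p - 6*k^3*p^3 + 5*k^3*p^2 + 2*k^3*p - k^3 + 30*k^2*p^3 - 2*k^2*p^2 + 8*k^2*p + 7*k^2 - 12*k*p^3 - 8*k*p^2 - 12*k - 48*p^3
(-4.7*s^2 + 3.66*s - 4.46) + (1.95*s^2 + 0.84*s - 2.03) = -2.75*s^2 + 4.5*s - 6.49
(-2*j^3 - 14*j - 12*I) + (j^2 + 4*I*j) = -2*j^3 + j^2 - 14*j + 4*I*j - 12*I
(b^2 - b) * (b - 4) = b^3 - 5*b^2 + 4*b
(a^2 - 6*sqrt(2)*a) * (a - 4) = a^3 - 6*sqrt(2)*a^2 - 4*a^2 + 24*sqrt(2)*a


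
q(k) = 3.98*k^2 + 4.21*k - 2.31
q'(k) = 7.96*k + 4.21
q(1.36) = 10.78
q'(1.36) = 15.04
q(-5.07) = 78.65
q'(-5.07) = -36.15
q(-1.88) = 3.84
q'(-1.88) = -10.75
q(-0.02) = -2.39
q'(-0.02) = 4.05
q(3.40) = 58.01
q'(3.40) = 31.27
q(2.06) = 23.25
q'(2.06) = 20.61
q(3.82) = 71.85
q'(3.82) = 34.62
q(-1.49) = 0.25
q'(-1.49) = -7.65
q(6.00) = 166.23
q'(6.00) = 51.97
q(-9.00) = 282.18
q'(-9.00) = -67.43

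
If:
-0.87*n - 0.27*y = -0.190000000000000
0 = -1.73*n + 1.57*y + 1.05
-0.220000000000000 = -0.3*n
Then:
No Solution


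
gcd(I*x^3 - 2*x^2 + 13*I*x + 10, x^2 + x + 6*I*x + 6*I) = 1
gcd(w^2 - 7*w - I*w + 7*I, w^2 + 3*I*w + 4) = w - I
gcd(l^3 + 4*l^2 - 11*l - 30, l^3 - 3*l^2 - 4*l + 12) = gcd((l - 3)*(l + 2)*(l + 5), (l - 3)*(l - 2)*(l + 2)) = l^2 - l - 6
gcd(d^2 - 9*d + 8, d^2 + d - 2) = d - 1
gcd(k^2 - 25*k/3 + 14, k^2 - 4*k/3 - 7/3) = k - 7/3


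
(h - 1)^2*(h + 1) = h^3 - h^2 - h + 1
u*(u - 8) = u^2 - 8*u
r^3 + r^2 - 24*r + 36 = (r - 3)*(r - 2)*(r + 6)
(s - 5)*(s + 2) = s^2 - 3*s - 10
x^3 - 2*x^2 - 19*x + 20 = (x - 5)*(x - 1)*(x + 4)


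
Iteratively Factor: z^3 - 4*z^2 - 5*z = (z + 1)*(z^2 - 5*z) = (z - 5)*(z + 1)*(z)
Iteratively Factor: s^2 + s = (s)*(s + 1)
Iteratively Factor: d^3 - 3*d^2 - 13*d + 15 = (d - 5)*(d^2 + 2*d - 3) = (d - 5)*(d - 1)*(d + 3)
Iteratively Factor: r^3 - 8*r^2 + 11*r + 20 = (r - 4)*(r^2 - 4*r - 5) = (r - 4)*(r + 1)*(r - 5)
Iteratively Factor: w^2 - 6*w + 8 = (w - 2)*(w - 4)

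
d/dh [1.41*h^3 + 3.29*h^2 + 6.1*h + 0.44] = 4.23*h^2 + 6.58*h + 6.1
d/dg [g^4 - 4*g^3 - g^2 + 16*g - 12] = 4*g^3 - 12*g^2 - 2*g + 16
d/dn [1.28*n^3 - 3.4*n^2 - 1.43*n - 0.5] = 3.84*n^2 - 6.8*n - 1.43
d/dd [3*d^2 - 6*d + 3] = 6*d - 6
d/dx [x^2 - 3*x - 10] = 2*x - 3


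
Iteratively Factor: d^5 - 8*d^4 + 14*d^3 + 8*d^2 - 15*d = (d + 1)*(d^4 - 9*d^3 + 23*d^2 - 15*d) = (d - 5)*(d + 1)*(d^3 - 4*d^2 + 3*d) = d*(d - 5)*(d + 1)*(d^2 - 4*d + 3) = d*(d - 5)*(d - 1)*(d + 1)*(d - 3)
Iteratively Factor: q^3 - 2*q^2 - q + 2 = (q + 1)*(q^2 - 3*q + 2) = (q - 2)*(q + 1)*(q - 1)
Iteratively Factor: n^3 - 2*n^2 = (n)*(n^2 - 2*n) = n^2*(n - 2)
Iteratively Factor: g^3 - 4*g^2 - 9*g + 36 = (g + 3)*(g^2 - 7*g + 12) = (g - 3)*(g + 3)*(g - 4)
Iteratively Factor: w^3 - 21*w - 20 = (w - 5)*(w^2 + 5*w + 4) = (w - 5)*(w + 4)*(w + 1)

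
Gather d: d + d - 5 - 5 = 2*d - 10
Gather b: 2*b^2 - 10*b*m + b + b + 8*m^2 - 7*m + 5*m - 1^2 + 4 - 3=2*b^2 + b*(2 - 10*m) + 8*m^2 - 2*m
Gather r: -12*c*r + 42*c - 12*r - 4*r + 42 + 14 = 42*c + r*(-12*c - 16) + 56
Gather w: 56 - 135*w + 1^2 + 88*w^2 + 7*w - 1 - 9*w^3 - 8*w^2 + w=-9*w^3 + 80*w^2 - 127*w + 56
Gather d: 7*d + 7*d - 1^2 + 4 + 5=14*d + 8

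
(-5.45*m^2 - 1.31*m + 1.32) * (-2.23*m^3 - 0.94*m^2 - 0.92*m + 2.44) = 12.1535*m^5 + 8.0443*m^4 + 3.3018*m^3 - 13.3336*m^2 - 4.4108*m + 3.2208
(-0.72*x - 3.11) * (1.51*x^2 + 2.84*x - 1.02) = -1.0872*x^3 - 6.7409*x^2 - 8.098*x + 3.1722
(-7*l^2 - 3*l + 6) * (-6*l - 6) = 42*l^3 + 60*l^2 - 18*l - 36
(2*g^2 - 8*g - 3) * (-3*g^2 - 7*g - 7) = -6*g^4 + 10*g^3 + 51*g^2 + 77*g + 21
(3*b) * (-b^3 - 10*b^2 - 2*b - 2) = -3*b^4 - 30*b^3 - 6*b^2 - 6*b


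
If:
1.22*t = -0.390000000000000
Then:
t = -0.32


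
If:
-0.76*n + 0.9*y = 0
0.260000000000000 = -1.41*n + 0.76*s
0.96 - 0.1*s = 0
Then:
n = 4.99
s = 9.60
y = 4.21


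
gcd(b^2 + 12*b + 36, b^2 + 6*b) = b + 6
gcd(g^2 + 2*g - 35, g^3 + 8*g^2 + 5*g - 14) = g + 7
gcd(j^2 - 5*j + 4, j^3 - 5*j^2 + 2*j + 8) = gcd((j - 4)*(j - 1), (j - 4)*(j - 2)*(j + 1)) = j - 4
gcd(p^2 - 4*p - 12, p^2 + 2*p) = p + 2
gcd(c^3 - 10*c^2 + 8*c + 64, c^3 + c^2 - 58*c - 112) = c^2 - 6*c - 16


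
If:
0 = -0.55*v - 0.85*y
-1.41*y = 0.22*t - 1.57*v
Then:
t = -17.4380165289256*y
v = -1.54545454545455*y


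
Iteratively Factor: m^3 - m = (m - 1)*(m^2 + m) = (m - 1)*(m + 1)*(m)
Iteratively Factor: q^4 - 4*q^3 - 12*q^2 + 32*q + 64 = (q + 2)*(q^3 - 6*q^2 + 32) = (q + 2)^2*(q^2 - 8*q + 16) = (q - 4)*(q + 2)^2*(q - 4)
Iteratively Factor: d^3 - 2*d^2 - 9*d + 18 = (d + 3)*(d^2 - 5*d + 6) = (d - 3)*(d + 3)*(d - 2)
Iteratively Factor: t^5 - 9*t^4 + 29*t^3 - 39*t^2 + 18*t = (t - 3)*(t^4 - 6*t^3 + 11*t^2 - 6*t) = (t - 3)*(t - 2)*(t^3 - 4*t^2 + 3*t) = (t - 3)*(t - 2)*(t - 1)*(t^2 - 3*t) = (t - 3)^2*(t - 2)*(t - 1)*(t)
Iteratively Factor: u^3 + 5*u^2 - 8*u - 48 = (u + 4)*(u^2 + u - 12) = (u - 3)*(u + 4)*(u + 4)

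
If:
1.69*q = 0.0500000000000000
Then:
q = 0.03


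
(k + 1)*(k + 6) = k^2 + 7*k + 6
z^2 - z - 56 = (z - 8)*(z + 7)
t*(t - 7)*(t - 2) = t^3 - 9*t^2 + 14*t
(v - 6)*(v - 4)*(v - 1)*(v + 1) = v^4 - 10*v^3 + 23*v^2 + 10*v - 24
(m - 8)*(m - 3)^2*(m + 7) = m^4 - 7*m^3 - 41*m^2 + 327*m - 504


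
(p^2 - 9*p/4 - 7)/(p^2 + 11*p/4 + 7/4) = (p - 4)/(p + 1)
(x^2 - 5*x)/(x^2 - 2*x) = (x - 5)/(x - 2)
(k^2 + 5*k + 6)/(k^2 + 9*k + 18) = (k + 2)/(k + 6)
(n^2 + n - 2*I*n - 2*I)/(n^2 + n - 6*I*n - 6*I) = (n - 2*I)/(n - 6*I)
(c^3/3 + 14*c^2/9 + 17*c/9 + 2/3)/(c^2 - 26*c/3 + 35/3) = (3*c^3 + 14*c^2 + 17*c + 6)/(3*(3*c^2 - 26*c + 35))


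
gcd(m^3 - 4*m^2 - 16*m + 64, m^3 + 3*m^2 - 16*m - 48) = m^2 - 16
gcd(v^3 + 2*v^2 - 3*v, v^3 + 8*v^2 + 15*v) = v^2 + 3*v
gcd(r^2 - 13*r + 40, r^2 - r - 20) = r - 5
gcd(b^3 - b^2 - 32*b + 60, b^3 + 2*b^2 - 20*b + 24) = b^2 + 4*b - 12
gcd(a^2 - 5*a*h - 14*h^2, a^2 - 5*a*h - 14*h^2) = a^2 - 5*a*h - 14*h^2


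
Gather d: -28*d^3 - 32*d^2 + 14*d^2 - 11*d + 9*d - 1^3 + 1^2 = -28*d^3 - 18*d^2 - 2*d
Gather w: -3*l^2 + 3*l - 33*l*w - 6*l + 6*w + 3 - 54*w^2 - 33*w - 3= -3*l^2 - 3*l - 54*w^2 + w*(-33*l - 27)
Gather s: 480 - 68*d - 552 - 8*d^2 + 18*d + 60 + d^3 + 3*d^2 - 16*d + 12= d^3 - 5*d^2 - 66*d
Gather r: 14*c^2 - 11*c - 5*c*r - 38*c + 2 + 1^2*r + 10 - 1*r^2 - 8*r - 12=14*c^2 - 49*c - r^2 + r*(-5*c - 7)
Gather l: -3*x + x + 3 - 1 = 2 - 2*x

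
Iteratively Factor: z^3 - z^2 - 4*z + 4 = (z - 1)*(z^2 - 4) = (z - 2)*(z - 1)*(z + 2)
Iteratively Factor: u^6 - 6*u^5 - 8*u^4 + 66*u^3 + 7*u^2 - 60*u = (u - 1)*(u^5 - 5*u^4 - 13*u^3 + 53*u^2 + 60*u) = (u - 4)*(u - 1)*(u^4 - u^3 - 17*u^2 - 15*u) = (u - 4)*(u - 1)*(u + 3)*(u^3 - 4*u^2 - 5*u) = u*(u - 4)*(u - 1)*(u + 3)*(u^2 - 4*u - 5) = u*(u - 5)*(u - 4)*(u - 1)*(u + 3)*(u + 1)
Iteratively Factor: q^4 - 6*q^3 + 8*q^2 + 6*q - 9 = (q - 1)*(q^3 - 5*q^2 + 3*q + 9) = (q - 1)*(q + 1)*(q^2 - 6*q + 9) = (q - 3)*(q - 1)*(q + 1)*(q - 3)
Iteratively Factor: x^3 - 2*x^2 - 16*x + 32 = (x + 4)*(x^2 - 6*x + 8) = (x - 2)*(x + 4)*(x - 4)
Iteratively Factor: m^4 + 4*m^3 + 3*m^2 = (m)*(m^3 + 4*m^2 + 3*m) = m^2*(m^2 + 4*m + 3) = m^2*(m + 3)*(m + 1)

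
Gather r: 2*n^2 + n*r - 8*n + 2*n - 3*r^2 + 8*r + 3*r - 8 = 2*n^2 - 6*n - 3*r^2 + r*(n + 11) - 8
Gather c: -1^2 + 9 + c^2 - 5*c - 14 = c^2 - 5*c - 6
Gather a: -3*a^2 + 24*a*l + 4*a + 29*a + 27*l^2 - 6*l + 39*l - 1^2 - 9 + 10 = -3*a^2 + a*(24*l + 33) + 27*l^2 + 33*l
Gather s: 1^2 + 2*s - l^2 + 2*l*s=-l^2 + s*(2*l + 2) + 1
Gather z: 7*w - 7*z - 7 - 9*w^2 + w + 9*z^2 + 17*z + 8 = -9*w^2 + 8*w + 9*z^2 + 10*z + 1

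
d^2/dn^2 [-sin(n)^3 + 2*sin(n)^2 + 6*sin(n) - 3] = 9*sin(n)^3 - 8*sin(n)^2 - 12*sin(n) + 4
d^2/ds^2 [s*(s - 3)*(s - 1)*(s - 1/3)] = 12*s^2 - 26*s + 26/3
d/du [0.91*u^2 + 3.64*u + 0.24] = 1.82*u + 3.64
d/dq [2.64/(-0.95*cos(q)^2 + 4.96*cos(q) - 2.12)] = (13.0944 - 5.016*cos(q))*sin(q)/(0.95*cos(q)^2 - 4.96*cos(q) + 2.12)^2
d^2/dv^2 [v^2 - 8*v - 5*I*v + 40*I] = 2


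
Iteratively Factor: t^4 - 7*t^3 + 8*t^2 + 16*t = (t)*(t^3 - 7*t^2 + 8*t + 16) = t*(t - 4)*(t^2 - 3*t - 4) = t*(t - 4)*(t + 1)*(t - 4)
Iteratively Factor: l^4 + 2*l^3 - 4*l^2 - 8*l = (l - 2)*(l^3 + 4*l^2 + 4*l) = (l - 2)*(l + 2)*(l^2 + 2*l) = (l - 2)*(l + 2)^2*(l)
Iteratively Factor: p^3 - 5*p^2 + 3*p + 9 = (p - 3)*(p^2 - 2*p - 3) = (p - 3)*(p + 1)*(p - 3)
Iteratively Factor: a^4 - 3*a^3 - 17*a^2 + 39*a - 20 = (a - 5)*(a^3 + 2*a^2 - 7*a + 4) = (a - 5)*(a - 1)*(a^2 + 3*a - 4) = (a - 5)*(a - 1)*(a + 4)*(a - 1)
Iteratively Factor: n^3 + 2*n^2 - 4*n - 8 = (n + 2)*(n^2 - 4) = (n + 2)^2*(n - 2)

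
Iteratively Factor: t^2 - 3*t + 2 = (t - 2)*(t - 1)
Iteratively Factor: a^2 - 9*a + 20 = (a - 5)*(a - 4)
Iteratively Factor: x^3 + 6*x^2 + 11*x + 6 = (x + 3)*(x^2 + 3*x + 2) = (x + 1)*(x + 3)*(x + 2)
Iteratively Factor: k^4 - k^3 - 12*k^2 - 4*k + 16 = (k - 1)*(k^3 - 12*k - 16) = (k - 4)*(k - 1)*(k^2 + 4*k + 4) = (k - 4)*(k - 1)*(k + 2)*(k + 2)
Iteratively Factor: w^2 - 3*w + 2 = (w - 1)*(w - 2)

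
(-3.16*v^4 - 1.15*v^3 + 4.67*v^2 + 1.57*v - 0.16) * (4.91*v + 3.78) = -15.5156*v^5 - 17.5913*v^4 + 18.5827*v^3 + 25.3613*v^2 + 5.149*v - 0.6048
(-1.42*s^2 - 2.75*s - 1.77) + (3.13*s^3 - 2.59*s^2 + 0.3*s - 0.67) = 3.13*s^3 - 4.01*s^2 - 2.45*s - 2.44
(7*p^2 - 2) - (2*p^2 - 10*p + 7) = 5*p^2 + 10*p - 9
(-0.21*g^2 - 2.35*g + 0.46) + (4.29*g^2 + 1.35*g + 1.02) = 4.08*g^2 - 1.0*g + 1.48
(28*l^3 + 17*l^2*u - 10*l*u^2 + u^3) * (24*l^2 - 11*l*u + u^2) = 672*l^5 + 100*l^4*u - 399*l^3*u^2 + 151*l^2*u^3 - 21*l*u^4 + u^5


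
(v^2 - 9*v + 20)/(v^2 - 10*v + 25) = (v - 4)/(v - 5)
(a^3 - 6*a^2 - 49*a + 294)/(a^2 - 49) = a - 6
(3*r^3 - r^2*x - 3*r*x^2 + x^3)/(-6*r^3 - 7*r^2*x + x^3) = (-r + x)/(2*r + x)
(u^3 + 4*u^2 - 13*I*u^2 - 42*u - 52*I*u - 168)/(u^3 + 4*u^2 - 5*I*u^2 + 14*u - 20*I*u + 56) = (u - 6*I)/(u + 2*I)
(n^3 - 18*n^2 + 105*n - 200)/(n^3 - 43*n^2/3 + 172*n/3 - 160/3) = 3*(n - 5)/(3*n - 4)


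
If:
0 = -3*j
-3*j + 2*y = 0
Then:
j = 0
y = 0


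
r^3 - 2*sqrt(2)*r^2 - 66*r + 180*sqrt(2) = (r - 5*sqrt(2))*(r - 3*sqrt(2))*(r + 6*sqrt(2))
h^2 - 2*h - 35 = (h - 7)*(h + 5)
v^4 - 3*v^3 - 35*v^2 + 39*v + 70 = (v - 7)*(v - 2)*(v + 1)*(v + 5)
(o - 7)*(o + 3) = o^2 - 4*o - 21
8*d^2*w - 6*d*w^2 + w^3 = w*(-4*d + w)*(-2*d + w)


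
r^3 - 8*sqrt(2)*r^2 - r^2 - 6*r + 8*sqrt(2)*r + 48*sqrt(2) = (r - 3)*(r + 2)*(r - 8*sqrt(2))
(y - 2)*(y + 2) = y^2 - 4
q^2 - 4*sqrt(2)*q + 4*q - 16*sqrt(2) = (q + 4)*(q - 4*sqrt(2))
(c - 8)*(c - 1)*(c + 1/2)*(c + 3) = c^4 - 11*c^3/2 - 22*c^2 + 29*c/2 + 12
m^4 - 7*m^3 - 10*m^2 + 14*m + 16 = (m - 8)*(m + 1)*(m - sqrt(2))*(m + sqrt(2))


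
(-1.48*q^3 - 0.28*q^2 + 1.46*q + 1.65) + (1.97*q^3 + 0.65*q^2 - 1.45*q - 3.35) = 0.49*q^3 + 0.37*q^2 + 0.01*q - 1.7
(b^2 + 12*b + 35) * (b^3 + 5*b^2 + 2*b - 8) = b^5 + 17*b^4 + 97*b^3 + 191*b^2 - 26*b - 280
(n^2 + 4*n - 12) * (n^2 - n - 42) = n^4 + 3*n^3 - 58*n^2 - 156*n + 504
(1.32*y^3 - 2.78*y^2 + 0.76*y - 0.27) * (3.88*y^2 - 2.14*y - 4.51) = 5.1216*y^5 - 13.6112*y^4 + 2.9448*y^3 + 9.8638*y^2 - 2.8498*y + 1.2177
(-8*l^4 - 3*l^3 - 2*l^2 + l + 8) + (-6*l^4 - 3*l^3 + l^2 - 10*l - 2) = -14*l^4 - 6*l^3 - l^2 - 9*l + 6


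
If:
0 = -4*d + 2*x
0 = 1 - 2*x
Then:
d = 1/4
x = 1/2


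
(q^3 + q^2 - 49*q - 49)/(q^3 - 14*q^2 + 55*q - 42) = (q^2 + 8*q + 7)/(q^2 - 7*q + 6)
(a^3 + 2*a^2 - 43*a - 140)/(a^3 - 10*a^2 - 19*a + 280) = (a + 4)/(a - 8)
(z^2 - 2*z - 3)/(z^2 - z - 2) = (z - 3)/(z - 2)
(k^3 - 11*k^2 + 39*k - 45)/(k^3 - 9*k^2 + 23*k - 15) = (k - 3)/(k - 1)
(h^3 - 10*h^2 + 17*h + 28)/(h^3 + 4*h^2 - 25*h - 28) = (h - 7)/(h + 7)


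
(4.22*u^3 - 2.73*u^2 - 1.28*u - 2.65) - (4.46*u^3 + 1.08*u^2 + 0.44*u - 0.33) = -0.24*u^3 - 3.81*u^2 - 1.72*u - 2.32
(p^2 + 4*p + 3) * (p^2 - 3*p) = p^4 + p^3 - 9*p^2 - 9*p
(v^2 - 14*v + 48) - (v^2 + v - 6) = 54 - 15*v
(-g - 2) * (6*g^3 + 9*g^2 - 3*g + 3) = -6*g^4 - 21*g^3 - 15*g^2 + 3*g - 6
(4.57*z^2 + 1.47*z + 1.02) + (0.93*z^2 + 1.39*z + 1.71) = 5.5*z^2 + 2.86*z + 2.73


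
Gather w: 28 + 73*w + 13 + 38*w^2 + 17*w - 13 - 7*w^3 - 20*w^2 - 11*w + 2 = -7*w^3 + 18*w^2 + 79*w + 30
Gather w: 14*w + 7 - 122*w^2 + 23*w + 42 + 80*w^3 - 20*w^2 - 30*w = 80*w^3 - 142*w^2 + 7*w + 49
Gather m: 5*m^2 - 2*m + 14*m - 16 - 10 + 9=5*m^2 + 12*m - 17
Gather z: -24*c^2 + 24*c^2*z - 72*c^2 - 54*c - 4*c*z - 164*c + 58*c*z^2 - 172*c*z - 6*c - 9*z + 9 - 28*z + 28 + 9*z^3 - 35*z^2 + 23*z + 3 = -96*c^2 - 224*c + 9*z^3 + z^2*(58*c - 35) + z*(24*c^2 - 176*c - 14) + 40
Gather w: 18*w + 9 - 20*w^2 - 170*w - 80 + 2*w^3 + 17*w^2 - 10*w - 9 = 2*w^3 - 3*w^2 - 162*w - 80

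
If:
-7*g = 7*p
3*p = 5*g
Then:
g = 0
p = 0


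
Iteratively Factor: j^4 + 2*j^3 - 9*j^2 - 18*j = (j - 3)*(j^3 + 5*j^2 + 6*j) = (j - 3)*(j + 2)*(j^2 + 3*j) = j*(j - 3)*(j + 2)*(j + 3)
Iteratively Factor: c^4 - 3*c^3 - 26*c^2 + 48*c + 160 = (c + 2)*(c^3 - 5*c^2 - 16*c + 80) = (c + 2)*(c + 4)*(c^2 - 9*c + 20) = (c - 5)*(c + 2)*(c + 4)*(c - 4)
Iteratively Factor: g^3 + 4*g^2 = (g)*(g^2 + 4*g) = g^2*(g + 4)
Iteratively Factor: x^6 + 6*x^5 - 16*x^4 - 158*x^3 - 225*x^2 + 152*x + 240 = (x - 1)*(x^5 + 7*x^4 - 9*x^3 - 167*x^2 - 392*x - 240) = (x - 1)*(x + 1)*(x^4 + 6*x^3 - 15*x^2 - 152*x - 240) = (x - 5)*(x - 1)*(x + 1)*(x^3 + 11*x^2 + 40*x + 48) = (x - 5)*(x - 1)*(x + 1)*(x + 3)*(x^2 + 8*x + 16) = (x - 5)*(x - 1)*(x + 1)*(x + 3)*(x + 4)*(x + 4)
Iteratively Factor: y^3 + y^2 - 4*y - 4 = (y - 2)*(y^2 + 3*y + 2) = (y - 2)*(y + 1)*(y + 2)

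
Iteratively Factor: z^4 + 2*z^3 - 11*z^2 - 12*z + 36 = (z + 3)*(z^3 - z^2 - 8*z + 12) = (z - 2)*(z + 3)*(z^2 + z - 6) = (z - 2)*(z + 3)^2*(z - 2)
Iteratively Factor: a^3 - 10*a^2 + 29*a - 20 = (a - 1)*(a^2 - 9*a + 20) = (a - 4)*(a - 1)*(a - 5)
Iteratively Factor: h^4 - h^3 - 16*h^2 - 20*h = (h + 2)*(h^3 - 3*h^2 - 10*h) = h*(h + 2)*(h^2 - 3*h - 10) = h*(h - 5)*(h + 2)*(h + 2)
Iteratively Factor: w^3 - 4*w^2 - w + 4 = (w + 1)*(w^2 - 5*w + 4) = (w - 4)*(w + 1)*(w - 1)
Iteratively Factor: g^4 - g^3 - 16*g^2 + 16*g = (g)*(g^3 - g^2 - 16*g + 16) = g*(g + 4)*(g^2 - 5*g + 4) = g*(g - 4)*(g + 4)*(g - 1)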